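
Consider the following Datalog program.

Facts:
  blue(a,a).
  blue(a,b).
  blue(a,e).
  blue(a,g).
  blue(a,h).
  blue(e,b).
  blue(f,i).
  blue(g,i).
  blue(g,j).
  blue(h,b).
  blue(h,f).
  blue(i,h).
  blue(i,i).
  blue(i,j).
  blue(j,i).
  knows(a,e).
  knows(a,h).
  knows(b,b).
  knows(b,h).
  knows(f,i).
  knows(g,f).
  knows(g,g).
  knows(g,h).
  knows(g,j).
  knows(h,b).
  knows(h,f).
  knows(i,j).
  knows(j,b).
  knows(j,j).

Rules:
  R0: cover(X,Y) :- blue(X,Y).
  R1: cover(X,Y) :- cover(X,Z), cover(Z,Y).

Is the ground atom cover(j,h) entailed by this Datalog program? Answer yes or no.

round 1: derive cover(a,a) via R0 from blue(a,a)
round 1: derive cover(a,b) via R0 from blue(a,b)
round 1: derive cover(a,e) via R0 from blue(a,e)
round 1: derive cover(a,g) via R0 from blue(a,g)
round 1: derive cover(a,h) via R0 from blue(a,h)
round 1: derive cover(e,b) via R0 from blue(e,b)
round 1: derive cover(f,i) via R0 from blue(f,i)
round 1: derive cover(g,i) via R0 from blue(g,i)
round 1: derive cover(g,j) via R0 from blue(g,j)
round 1: derive cover(h,b) via R0 from blue(h,b)
round 1: derive cover(h,f) via R0 from blue(h,f)
round 1: derive cover(i,h) via R0 from blue(i,h)
round 1: derive cover(i,i) via R0 from blue(i,i)
round 1: derive cover(i,j) via R0 from blue(i,j)
round 1: derive cover(j,i) via R0 from blue(j,i)
round 2: derive cover(a,f) via R1 from cover(a,h), cover(h,f)
round 2: derive cover(a,i) via R1 from cover(a,g), cover(g,i)
round 2: derive cover(a,j) via R1 from cover(a,g), cover(g,j)
round 2: derive cover(f,h) via R1 from cover(f,i), cover(i,h)
round 2: derive cover(f,j) via R1 from cover(f,i), cover(i,j)
round 2: derive cover(g,h) via R1 from cover(g,i), cover(i,h)
round 2: derive cover(h,i) via R1 from cover(h,f), cover(f,i)
round 2: derive cover(i,b) via R1 from cover(i,h), cover(h,b)
round 2: derive cover(i,f) via R1 from cover(i,h), cover(h,f)
round 2: derive cover(j,h) via R1 from cover(j,i), cover(i,h)
round 2: derive cover(j,j) via R1 from cover(j,i), cover(i,j)
round 3: derive cover(f,b) via R1 from cover(f,h), cover(h,b)
round 3: derive cover(f,f) via R1 from cover(f,h), cover(h,f)
round 3: derive cover(g,b) via R1 from cover(g,h), cover(h,b)
round 3: derive cover(g,f) via R1 from cover(g,h), cover(h,f)
round 3: derive cover(h,h) via R1 from cover(h,f), cover(f,h)
round 3: derive cover(h,j) via R1 from cover(h,f), cover(f,j)
round 3: derive cover(j,b) via R1 from cover(j,h), cover(h,b)
round 3: derive cover(j,f) via R1 from cover(j,h), cover(h,f)

yes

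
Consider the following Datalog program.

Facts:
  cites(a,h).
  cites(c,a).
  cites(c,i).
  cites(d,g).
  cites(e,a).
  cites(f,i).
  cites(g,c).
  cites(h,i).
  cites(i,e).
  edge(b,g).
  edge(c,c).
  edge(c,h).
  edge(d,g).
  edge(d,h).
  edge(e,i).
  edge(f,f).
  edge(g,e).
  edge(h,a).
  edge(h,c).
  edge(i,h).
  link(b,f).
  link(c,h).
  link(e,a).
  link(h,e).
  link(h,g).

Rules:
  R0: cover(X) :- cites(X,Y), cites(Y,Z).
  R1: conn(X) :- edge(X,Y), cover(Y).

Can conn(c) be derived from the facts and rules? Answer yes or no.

round 1: derive cover(a) via R0 from cites(a,h), cites(h,i)
round 1: derive cover(c) via R0 from cites(c,a), cites(a,h)
round 1: derive cover(d) via R0 from cites(d,g), cites(g,c)
round 1: derive cover(e) via R0 from cites(e,a), cites(a,h)
round 1: derive cover(f) via R0 from cites(f,i), cites(i,e)
round 1: derive cover(g) via R0 from cites(g,c), cites(c,a)
round 1: derive cover(h) via R0 from cites(h,i), cites(i,e)
round 1: derive cover(i) via R0 from cites(i,e), cites(e,a)
round 2: derive conn(b) via R1 from edge(b,g), cover(g)
round 2: derive conn(c) via R1 from edge(c,c), cover(c)
round 2: derive conn(d) via R1 from edge(d,g), cover(g)
round 2: derive conn(e) via R1 from edge(e,i), cover(i)
round 2: derive conn(f) via R1 from edge(f,f), cover(f)
round 2: derive conn(g) via R1 from edge(g,e), cover(e)
round 2: derive conn(h) via R1 from edge(h,a), cover(a)
round 2: derive conn(i) via R1 from edge(i,h), cover(h)

yes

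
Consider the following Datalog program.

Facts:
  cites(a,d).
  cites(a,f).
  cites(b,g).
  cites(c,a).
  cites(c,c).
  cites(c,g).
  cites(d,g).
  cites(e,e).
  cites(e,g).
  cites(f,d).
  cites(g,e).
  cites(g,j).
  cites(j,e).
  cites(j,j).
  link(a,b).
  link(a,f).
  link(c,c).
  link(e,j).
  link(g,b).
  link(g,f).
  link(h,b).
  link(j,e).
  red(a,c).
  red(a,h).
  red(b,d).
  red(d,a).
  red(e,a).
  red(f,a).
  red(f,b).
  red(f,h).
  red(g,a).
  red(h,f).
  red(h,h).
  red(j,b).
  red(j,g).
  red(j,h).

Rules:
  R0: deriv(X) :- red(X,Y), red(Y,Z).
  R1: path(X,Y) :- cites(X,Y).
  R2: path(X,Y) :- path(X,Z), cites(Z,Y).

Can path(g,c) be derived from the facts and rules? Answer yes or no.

round 1: derive path(a,d) via R1 from cites(a,d)
round 1: derive path(a,f) via R1 from cites(a,f)
round 1: derive path(b,g) via R1 from cites(b,g)
round 1: derive path(c,a) via R1 from cites(c,a)
round 1: derive path(c,c) via R1 from cites(c,c)
round 1: derive path(c,g) via R1 from cites(c,g)
round 1: derive path(d,g) via R1 from cites(d,g)
round 1: derive path(e,e) via R1 from cites(e,e)
round 1: derive path(e,g) via R1 from cites(e,g)
round 1: derive path(f,d) via R1 from cites(f,d)
round 1: derive path(g,e) via R1 from cites(g,e)
round 1: derive path(g,j) via R1 from cites(g,j)
round 1: derive path(j,e) via R1 from cites(j,e)
round 1: derive path(j,j) via R1 from cites(j,j)
round 2: derive path(a,g) via R2 from path(a,d), cites(d,g)
round 2: derive path(b,e) via R2 from path(b,g), cites(g,e)
round 2: derive path(b,j) via R2 from path(b,g), cites(g,j)
round 2: derive path(c,d) via R2 from path(c,a), cites(a,d)
round 2: derive path(c,e) via R2 from path(c,g), cites(g,e)
round 2: derive path(c,f) via R2 from path(c,a), cites(a,f)
round 2: derive path(c,j) via R2 from path(c,g), cites(g,j)
round 2: derive path(d,e) via R2 from path(d,g), cites(g,e)
round 2: derive path(d,j) via R2 from path(d,g), cites(g,j)
round 2: derive path(e,j) via R2 from path(e,g), cites(g,j)
round 2: derive path(f,g) via R2 from path(f,d), cites(d,g)
round 2: derive path(g,g) via R2 from path(g,e), cites(e,g)
round 2: derive path(j,g) via R2 from path(j,e), cites(e,g)
round 3: derive path(a,e) via R2 from path(a,g), cites(g,e)
round 3: derive path(a,j) via R2 from path(a,g), cites(g,j)
round 3: derive path(f,e) via R2 from path(f,g), cites(g,e)
round 3: derive path(f,j) via R2 from path(f,g), cites(g,j)

no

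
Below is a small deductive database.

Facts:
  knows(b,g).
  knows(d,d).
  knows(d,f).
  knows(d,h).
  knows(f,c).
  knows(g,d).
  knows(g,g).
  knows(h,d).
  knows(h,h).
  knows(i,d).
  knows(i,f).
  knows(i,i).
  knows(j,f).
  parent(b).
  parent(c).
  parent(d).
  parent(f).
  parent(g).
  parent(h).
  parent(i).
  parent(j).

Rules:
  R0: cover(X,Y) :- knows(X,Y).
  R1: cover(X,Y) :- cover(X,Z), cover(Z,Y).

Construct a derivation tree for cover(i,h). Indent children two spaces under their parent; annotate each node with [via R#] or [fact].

round 1: derive cover(b,g) via R0 from knows(b,g)
round 1: derive cover(d,d) via R0 from knows(d,d)
round 1: derive cover(d,f) via R0 from knows(d,f)
round 1: derive cover(d,h) via R0 from knows(d,h)
round 1: derive cover(f,c) via R0 from knows(f,c)
round 1: derive cover(g,d) via R0 from knows(g,d)
round 1: derive cover(g,g) via R0 from knows(g,g)
round 1: derive cover(h,d) via R0 from knows(h,d)
round 1: derive cover(h,h) via R0 from knows(h,h)
round 1: derive cover(i,d) via R0 from knows(i,d)
round 1: derive cover(i,f) via R0 from knows(i,f)
round 1: derive cover(i,i) via R0 from knows(i,i)
round 1: derive cover(j,f) via R0 from knows(j,f)
round 2: derive cover(b,d) via R1 from cover(b,g), cover(g,d)
round 2: derive cover(d,c) via R1 from cover(d,f), cover(f,c)
round 2: derive cover(g,f) via R1 from cover(g,d), cover(d,f)
round 2: derive cover(g,h) via R1 from cover(g,d), cover(d,h)
round 2: derive cover(h,f) via R1 from cover(h,d), cover(d,f)
round 2: derive cover(i,c) via R1 from cover(i,f), cover(f,c)
round 2: derive cover(i,h) via R1 from cover(i,d), cover(d,h)
round 2: derive cover(j,c) via R1 from cover(j,f), cover(f,c)
round 3: derive cover(b,c) via R1 from cover(b,d), cover(d,c)
round 3: derive cover(b,f) via R1 from cover(b,d), cover(d,f)
round 3: derive cover(b,h) via R1 from cover(b,d), cover(d,h)
round 3: derive cover(g,c) via R1 from cover(g,d), cover(d,c)
round 3: derive cover(h,c) via R1 from cover(h,d), cover(d,c)

cover(i,h)  [via R1]
  cover(i,d)  [via R0]
    knows(i,d)  [fact]
  cover(d,h)  [via R0]
    knows(d,h)  [fact]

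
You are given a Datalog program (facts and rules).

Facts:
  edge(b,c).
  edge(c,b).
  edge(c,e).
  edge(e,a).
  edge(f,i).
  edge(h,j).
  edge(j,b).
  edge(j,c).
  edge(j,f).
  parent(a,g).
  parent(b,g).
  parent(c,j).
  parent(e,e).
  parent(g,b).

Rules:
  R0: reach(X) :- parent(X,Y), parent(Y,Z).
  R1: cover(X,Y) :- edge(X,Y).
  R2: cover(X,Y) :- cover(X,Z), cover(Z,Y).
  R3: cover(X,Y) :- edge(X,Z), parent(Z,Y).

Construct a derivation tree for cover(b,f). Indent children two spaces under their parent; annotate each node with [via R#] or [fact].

cover(b,f)  [via R2]
  cover(b,j)  [via R3]
    edge(b,c)  [fact]
    parent(c,j)  [fact]
  cover(j,f)  [via R1]
    edge(j,f)  [fact]

round 1: derive cover(b,c) via R1 from edge(b,c)
round 1: derive cover(c,b) via R1 from edge(c,b)
round 1: derive cover(c,e) via R1 from edge(c,e)
round 1: derive cover(e,a) via R1 from edge(e,a)
round 1: derive cover(f,i) via R1 from edge(f,i)
round 1: derive cover(h,j) via R1 from edge(h,j)
round 1: derive cover(j,b) via R1 from edge(j,b)
round 1: derive cover(j,c) via R1 from edge(j,c)
round 1: derive cover(j,f) via R1 from edge(j,f)
round 1: derive cover(b,j) via R3 from edge(b,c), parent(c,j)
round 1: derive cover(c,g) via R3 from edge(c,b), parent(b,g)
round 1: derive cover(e,g) via R3 from edge(e,a), parent(a,g)
round 1: derive cover(j,g) via R3 from edge(j,b), parent(b,g)
round 1: derive cover(j,j) via R3 from edge(j,c), parent(c,j)
round 2: derive cover(b,b) via R2 from cover(b,c), cover(c,b)
round 2: derive cover(b,e) via R2 from cover(b,c), cover(c,e)
round 2: derive cover(b,f) via R2 from cover(b,j), cover(j,f)
round 2: derive cover(b,g) via R2 from cover(b,c), cover(c,g)
round 2: derive cover(c,a) via R2 from cover(c,e), cover(e,a)
round 2: derive cover(c,c) via R2 from cover(c,b), cover(b,c)
round 2: derive cover(c,j) via R2 from cover(c,b), cover(b,j)
round 2: derive cover(h,b) via R2 from cover(h,j), cover(j,b)
round 2: derive cover(h,c) via R2 from cover(h,j), cover(j,c)
round 2: derive cover(h,f) via R2 from cover(h,j), cover(j,f)
round 2: derive cover(h,g) via R2 from cover(h,j), cover(j,g)
round 2: derive cover(j,e) via R2 from cover(j,c), cover(c,e)
round 2: derive cover(j,i) via R2 from cover(j,f), cover(f,i)
round 3: derive cover(b,a) via R2 from cover(b,c), cover(c,a)
round 3: derive cover(b,i) via R2 from cover(b,f), cover(f,i)
round 3: derive cover(c,f) via R2 from cover(c,b), cover(b,f)
round 3: derive cover(c,i) via R2 from cover(c,j), cover(j,i)
round 3: derive cover(h,a) via R2 from cover(h,c), cover(c,a)
round 3: derive cover(h,e) via R2 from cover(h,b), cover(b,e)
round 3: derive cover(h,i) via R2 from cover(h,f), cover(f,i)
round 3: derive cover(j,a) via R2 from cover(j,c), cover(c,a)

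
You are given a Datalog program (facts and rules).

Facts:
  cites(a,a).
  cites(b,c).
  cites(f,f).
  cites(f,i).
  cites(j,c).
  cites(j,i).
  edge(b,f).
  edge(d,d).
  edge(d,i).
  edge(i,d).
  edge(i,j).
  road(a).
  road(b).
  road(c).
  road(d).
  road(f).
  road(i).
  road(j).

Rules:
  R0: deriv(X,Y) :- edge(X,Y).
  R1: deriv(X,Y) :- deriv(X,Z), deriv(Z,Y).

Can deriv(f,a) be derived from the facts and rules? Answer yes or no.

no

round 1: derive deriv(b,f) via R0 from edge(b,f)
round 1: derive deriv(d,d) via R0 from edge(d,d)
round 1: derive deriv(d,i) via R0 from edge(d,i)
round 1: derive deriv(i,d) via R0 from edge(i,d)
round 1: derive deriv(i,j) via R0 from edge(i,j)
round 2: derive deriv(d,j) via R1 from deriv(d,i), deriv(i,j)
round 2: derive deriv(i,i) via R1 from deriv(i,d), deriv(d,i)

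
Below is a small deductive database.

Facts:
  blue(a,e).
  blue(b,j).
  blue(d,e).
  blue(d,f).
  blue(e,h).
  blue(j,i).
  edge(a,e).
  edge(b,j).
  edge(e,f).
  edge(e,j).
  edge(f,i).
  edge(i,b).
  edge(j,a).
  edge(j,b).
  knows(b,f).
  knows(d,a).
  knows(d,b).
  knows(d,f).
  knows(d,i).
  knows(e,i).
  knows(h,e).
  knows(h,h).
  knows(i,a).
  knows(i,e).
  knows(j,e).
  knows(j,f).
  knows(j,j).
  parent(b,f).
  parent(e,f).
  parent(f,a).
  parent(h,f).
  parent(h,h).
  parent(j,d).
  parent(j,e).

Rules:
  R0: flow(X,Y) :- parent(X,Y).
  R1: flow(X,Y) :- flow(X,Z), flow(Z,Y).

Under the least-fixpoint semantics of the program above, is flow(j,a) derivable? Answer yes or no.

yes

round 1: derive flow(b,f) via R0 from parent(b,f)
round 1: derive flow(e,f) via R0 from parent(e,f)
round 1: derive flow(f,a) via R0 from parent(f,a)
round 1: derive flow(h,f) via R0 from parent(h,f)
round 1: derive flow(h,h) via R0 from parent(h,h)
round 1: derive flow(j,d) via R0 from parent(j,d)
round 1: derive flow(j,e) via R0 from parent(j,e)
round 2: derive flow(b,a) via R1 from flow(b,f), flow(f,a)
round 2: derive flow(e,a) via R1 from flow(e,f), flow(f,a)
round 2: derive flow(h,a) via R1 from flow(h,f), flow(f,a)
round 2: derive flow(j,f) via R1 from flow(j,e), flow(e,f)
round 3: derive flow(j,a) via R1 from flow(j,e), flow(e,a)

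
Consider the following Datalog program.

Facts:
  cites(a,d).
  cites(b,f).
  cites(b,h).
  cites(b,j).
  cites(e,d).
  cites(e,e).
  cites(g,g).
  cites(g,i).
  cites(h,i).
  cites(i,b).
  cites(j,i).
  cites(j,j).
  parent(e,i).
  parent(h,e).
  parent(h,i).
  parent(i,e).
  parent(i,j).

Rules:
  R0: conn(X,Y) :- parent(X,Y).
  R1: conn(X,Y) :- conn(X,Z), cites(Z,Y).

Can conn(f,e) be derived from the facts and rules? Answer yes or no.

round 1: derive conn(e,i) via R0 from parent(e,i)
round 1: derive conn(h,e) via R0 from parent(h,e)
round 1: derive conn(h,i) via R0 from parent(h,i)
round 1: derive conn(i,e) via R0 from parent(i,e)
round 1: derive conn(i,j) via R0 from parent(i,j)
round 2: derive conn(e,b) via R1 from conn(e,i), cites(i,b)
round 2: derive conn(h,b) via R1 from conn(h,i), cites(i,b)
round 2: derive conn(h,d) via R1 from conn(h,e), cites(e,d)
round 2: derive conn(i,d) via R1 from conn(i,e), cites(e,d)
round 2: derive conn(i,i) via R1 from conn(i,j), cites(j,i)
round 3: derive conn(e,f) via R1 from conn(e,b), cites(b,f)
round 3: derive conn(e,h) via R1 from conn(e,b), cites(b,h)
round 3: derive conn(e,j) via R1 from conn(e,b), cites(b,j)
round 3: derive conn(h,f) via R1 from conn(h,b), cites(b,f)
round 3: derive conn(h,h) via R1 from conn(h,b), cites(b,h)
round 3: derive conn(h,j) via R1 from conn(h,b), cites(b,j)
round 3: derive conn(i,b) via R1 from conn(i,i), cites(i,b)
round 4: derive conn(i,f) via R1 from conn(i,b), cites(b,f)
round 4: derive conn(i,h) via R1 from conn(i,b), cites(b,h)

no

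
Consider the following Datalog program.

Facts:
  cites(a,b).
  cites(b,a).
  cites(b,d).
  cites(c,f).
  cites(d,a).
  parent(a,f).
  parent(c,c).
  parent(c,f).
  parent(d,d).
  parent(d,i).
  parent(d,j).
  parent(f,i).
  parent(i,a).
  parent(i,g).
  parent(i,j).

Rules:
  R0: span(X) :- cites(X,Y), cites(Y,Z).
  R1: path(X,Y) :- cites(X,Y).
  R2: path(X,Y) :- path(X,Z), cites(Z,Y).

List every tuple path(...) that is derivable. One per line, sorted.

path(a,a)
path(a,b)
path(a,d)
path(b,a)
path(b,b)
path(b,d)
path(c,f)
path(d,a)
path(d,b)
path(d,d)

round 1: derive path(a,b) via R1 from cites(a,b)
round 1: derive path(b,a) via R1 from cites(b,a)
round 1: derive path(b,d) via R1 from cites(b,d)
round 1: derive path(c,f) via R1 from cites(c,f)
round 1: derive path(d,a) via R1 from cites(d,a)
round 2: derive path(a,a) via R2 from path(a,b), cites(b,a)
round 2: derive path(a,d) via R2 from path(a,b), cites(b,d)
round 2: derive path(b,b) via R2 from path(b,a), cites(a,b)
round 2: derive path(d,b) via R2 from path(d,a), cites(a,b)
round 3: derive path(d,d) via R2 from path(d,b), cites(b,d)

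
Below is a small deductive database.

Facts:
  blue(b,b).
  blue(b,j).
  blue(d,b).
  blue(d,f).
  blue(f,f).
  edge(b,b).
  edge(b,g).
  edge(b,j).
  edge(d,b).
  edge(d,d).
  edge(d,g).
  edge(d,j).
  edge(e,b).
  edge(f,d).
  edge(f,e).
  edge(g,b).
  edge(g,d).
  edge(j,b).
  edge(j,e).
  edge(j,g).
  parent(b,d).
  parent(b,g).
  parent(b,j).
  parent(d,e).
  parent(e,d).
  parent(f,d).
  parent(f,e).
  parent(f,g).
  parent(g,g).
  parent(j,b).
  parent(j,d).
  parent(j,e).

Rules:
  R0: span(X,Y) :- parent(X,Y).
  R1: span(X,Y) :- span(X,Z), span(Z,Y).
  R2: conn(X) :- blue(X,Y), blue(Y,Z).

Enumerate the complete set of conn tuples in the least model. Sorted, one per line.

conn(b)
conn(d)
conn(f)

round 1: derive conn(b) via R2 from blue(b,b), blue(b,b)
round 1: derive conn(d) via R2 from blue(d,b), blue(b,b)
round 1: derive conn(f) via R2 from blue(f,f), blue(f,f)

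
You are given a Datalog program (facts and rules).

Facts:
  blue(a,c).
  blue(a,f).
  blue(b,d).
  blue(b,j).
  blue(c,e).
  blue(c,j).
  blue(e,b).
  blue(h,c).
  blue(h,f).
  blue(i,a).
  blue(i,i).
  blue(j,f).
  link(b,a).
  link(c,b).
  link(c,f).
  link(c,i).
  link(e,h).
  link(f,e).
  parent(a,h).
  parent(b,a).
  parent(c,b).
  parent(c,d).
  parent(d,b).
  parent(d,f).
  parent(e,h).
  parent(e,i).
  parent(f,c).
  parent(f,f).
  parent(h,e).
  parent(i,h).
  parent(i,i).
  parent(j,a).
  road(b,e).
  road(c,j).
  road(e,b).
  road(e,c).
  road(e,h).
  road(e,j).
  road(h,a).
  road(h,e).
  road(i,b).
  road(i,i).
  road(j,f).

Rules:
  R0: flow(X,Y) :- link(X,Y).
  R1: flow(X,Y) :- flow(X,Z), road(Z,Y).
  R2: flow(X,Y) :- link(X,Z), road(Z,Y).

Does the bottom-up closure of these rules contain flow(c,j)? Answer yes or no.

round 1: derive flow(b,a) via R0 from link(b,a)
round 1: derive flow(c,b) via R0 from link(c,b)
round 1: derive flow(c,f) via R0 from link(c,f)
round 1: derive flow(c,i) via R0 from link(c,i)
round 1: derive flow(e,h) via R0 from link(e,h)
round 1: derive flow(f,e) via R0 from link(f,e)
round 1: derive flow(c,e) via R2 from link(c,b), road(b,e)
round 1: derive flow(e,a) via R2 from link(e,h), road(h,a)
round 1: derive flow(e,e) via R2 from link(e,h), road(h,e)
round 1: derive flow(f,b) via R2 from link(f,e), road(e,b)
round 1: derive flow(f,c) via R2 from link(f,e), road(e,c)
round 1: derive flow(f,h) via R2 from link(f,e), road(e,h)
round 1: derive flow(f,j) via R2 from link(f,e), road(e,j)
round 2: derive flow(c,c) via R1 from flow(c,e), road(e,c)
round 2: derive flow(c,h) via R1 from flow(c,e), road(e,h)
round 2: derive flow(c,j) via R1 from flow(c,e), road(e,j)
round 2: derive flow(e,b) via R1 from flow(e,e), road(e,b)
round 2: derive flow(e,c) via R1 from flow(e,e), road(e,c)
round 2: derive flow(e,j) via R1 from flow(e,e), road(e,j)
round 2: derive flow(f,a) via R1 from flow(f,h), road(h,a)
round 2: derive flow(f,f) via R1 from flow(f,j), road(j,f)
round 3: derive flow(c,a) via R1 from flow(c,h), road(h,a)
round 3: derive flow(e,f) via R1 from flow(e,j), road(j,f)

yes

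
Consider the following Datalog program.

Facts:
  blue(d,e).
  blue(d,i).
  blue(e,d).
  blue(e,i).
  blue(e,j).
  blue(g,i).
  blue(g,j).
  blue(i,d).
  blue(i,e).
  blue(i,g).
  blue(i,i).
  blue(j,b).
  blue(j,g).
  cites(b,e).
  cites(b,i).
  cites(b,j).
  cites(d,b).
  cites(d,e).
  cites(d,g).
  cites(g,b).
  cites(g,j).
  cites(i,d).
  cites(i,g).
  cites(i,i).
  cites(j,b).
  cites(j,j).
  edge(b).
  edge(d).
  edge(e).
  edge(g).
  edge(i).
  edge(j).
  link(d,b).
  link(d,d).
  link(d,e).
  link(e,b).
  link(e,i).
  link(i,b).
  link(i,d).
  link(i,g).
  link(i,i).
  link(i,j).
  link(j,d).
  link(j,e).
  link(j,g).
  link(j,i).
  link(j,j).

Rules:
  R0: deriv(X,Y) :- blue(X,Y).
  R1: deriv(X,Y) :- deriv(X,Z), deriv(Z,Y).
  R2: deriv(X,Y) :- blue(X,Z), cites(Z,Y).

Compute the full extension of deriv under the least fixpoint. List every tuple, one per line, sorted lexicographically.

deriv(d,b)
deriv(d,d)
deriv(d,e)
deriv(d,g)
deriv(d,i)
deriv(d,j)
deriv(e,b)
deriv(e,d)
deriv(e,e)
deriv(e,g)
deriv(e,i)
deriv(e,j)
deriv(g,b)
deriv(g,d)
deriv(g,e)
deriv(g,g)
deriv(g,i)
deriv(g,j)
deriv(i,b)
deriv(i,d)
deriv(i,e)
deriv(i,g)
deriv(i,i)
deriv(i,j)
deriv(j,b)
deriv(j,d)
deriv(j,e)
deriv(j,g)
deriv(j,i)
deriv(j,j)

round 1: derive deriv(d,e) via R0 from blue(d,e)
round 1: derive deriv(d,i) via R0 from blue(d,i)
round 1: derive deriv(e,d) via R0 from blue(e,d)
round 1: derive deriv(e,i) via R0 from blue(e,i)
round 1: derive deriv(e,j) via R0 from blue(e,j)
round 1: derive deriv(g,i) via R0 from blue(g,i)
round 1: derive deriv(g,j) via R0 from blue(g,j)
round 1: derive deriv(i,d) via R0 from blue(i,d)
round 1: derive deriv(i,e) via R0 from blue(i,e)
round 1: derive deriv(i,g) via R0 from blue(i,g)
round 1: derive deriv(i,i) via R0 from blue(i,i)
round 1: derive deriv(j,b) via R0 from blue(j,b)
round 1: derive deriv(j,g) via R0 from blue(j,g)
round 1: derive deriv(d,d) via R2 from blue(d,i), cites(i,d)
round 1: derive deriv(d,g) via R2 from blue(d,i), cites(i,g)
round 1: derive deriv(e,b) via R2 from blue(e,d), cites(d,b)
round 1: derive deriv(e,e) via R2 from blue(e,d), cites(d,e)
round 1: derive deriv(e,g) via R2 from blue(e,d), cites(d,g)
round 1: derive deriv(g,b) via R2 from blue(g,j), cites(j,b)
round 1: derive deriv(g,d) via R2 from blue(g,i), cites(i,d)
round 1: derive deriv(g,g) via R2 from blue(g,i), cites(i,g)
round 1: derive deriv(i,b) via R2 from blue(i,d), cites(d,b)
round 1: derive deriv(i,j) via R2 from blue(i,g), cites(g,j)
round 1: derive deriv(j,e) via R2 from blue(j,b), cites(b,e)
round 1: derive deriv(j,i) via R2 from blue(j,b), cites(b,i)
round 1: derive deriv(j,j) via R2 from blue(j,b), cites(b,j)
round 2: derive deriv(d,b) via R1 from deriv(d,e), deriv(e,b)
round 2: derive deriv(d,j) via R1 from deriv(d,e), deriv(e,j)
round 2: derive deriv(g,e) via R1 from deriv(g,d), deriv(d,e)
round 2: derive deriv(j,d) via R1 from deriv(j,e), deriv(e,d)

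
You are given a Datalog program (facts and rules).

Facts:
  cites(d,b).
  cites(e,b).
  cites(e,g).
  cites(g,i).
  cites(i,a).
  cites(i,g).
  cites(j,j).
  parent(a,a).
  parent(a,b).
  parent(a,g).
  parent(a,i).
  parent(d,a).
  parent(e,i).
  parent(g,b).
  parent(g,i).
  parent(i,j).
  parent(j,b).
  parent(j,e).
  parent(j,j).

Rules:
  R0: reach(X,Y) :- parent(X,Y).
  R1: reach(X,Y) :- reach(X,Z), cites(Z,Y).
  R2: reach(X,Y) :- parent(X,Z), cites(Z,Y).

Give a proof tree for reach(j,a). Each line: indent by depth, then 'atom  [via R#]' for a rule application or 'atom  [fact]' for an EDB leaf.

round 1: derive reach(a,a) via R0 from parent(a,a)
round 1: derive reach(a,b) via R0 from parent(a,b)
round 1: derive reach(a,g) via R0 from parent(a,g)
round 1: derive reach(a,i) via R0 from parent(a,i)
round 1: derive reach(d,a) via R0 from parent(d,a)
round 1: derive reach(e,i) via R0 from parent(e,i)
round 1: derive reach(g,b) via R0 from parent(g,b)
round 1: derive reach(g,i) via R0 from parent(g,i)
round 1: derive reach(i,j) via R0 from parent(i,j)
round 1: derive reach(j,b) via R0 from parent(j,b)
round 1: derive reach(j,e) via R0 from parent(j,e)
round 1: derive reach(j,j) via R0 from parent(j,j)
round 1: derive reach(e,a) via R2 from parent(e,i), cites(i,a)
round 1: derive reach(e,g) via R2 from parent(e,i), cites(i,g)
round 1: derive reach(g,a) via R2 from parent(g,i), cites(i,a)
round 1: derive reach(g,g) via R2 from parent(g,i), cites(i,g)
round 1: derive reach(j,g) via R2 from parent(j,e), cites(e,g)
round 2: derive reach(j,i) via R1 from reach(j,g), cites(g,i)
round 3: derive reach(j,a) via R1 from reach(j,i), cites(i,a)

reach(j,a)  [via R1]
  reach(j,i)  [via R1]
    reach(j,g)  [via R2]
      parent(j,e)  [fact]
      cites(e,g)  [fact]
    cites(g,i)  [fact]
  cites(i,a)  [fact]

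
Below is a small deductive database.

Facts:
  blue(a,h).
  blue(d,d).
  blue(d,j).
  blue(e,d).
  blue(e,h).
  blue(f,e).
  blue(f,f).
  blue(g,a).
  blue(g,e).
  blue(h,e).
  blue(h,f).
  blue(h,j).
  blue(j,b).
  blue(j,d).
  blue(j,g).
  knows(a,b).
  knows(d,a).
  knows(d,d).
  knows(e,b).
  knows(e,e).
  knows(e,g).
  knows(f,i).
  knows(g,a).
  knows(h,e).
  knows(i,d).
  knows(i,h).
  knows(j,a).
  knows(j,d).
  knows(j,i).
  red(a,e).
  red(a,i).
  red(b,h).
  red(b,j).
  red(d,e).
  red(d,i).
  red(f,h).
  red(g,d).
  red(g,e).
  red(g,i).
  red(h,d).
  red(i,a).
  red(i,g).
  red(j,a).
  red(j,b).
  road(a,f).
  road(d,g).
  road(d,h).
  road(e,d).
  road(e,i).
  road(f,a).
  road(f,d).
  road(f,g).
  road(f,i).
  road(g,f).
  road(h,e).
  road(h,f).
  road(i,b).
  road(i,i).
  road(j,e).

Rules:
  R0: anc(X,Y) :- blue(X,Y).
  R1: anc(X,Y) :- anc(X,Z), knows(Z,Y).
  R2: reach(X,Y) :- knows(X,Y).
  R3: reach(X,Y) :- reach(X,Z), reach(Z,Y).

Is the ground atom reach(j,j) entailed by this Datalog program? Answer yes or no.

round 1: derive reach(a,b) via R2 from knows(a,b)
round 1: derive reach(d,a) via R2 from knows(d,a)
round 1: derive reach(d,d) via R2 from knows(d,d)
round 1: derive reach(e,b) via R2 from knows(e,b)
round 1: derive reach(e,e) via R2 from knows(e,e)
round 1: derive reach(e,g) via R2 from knows(e,g)
round 1: derive reach(f,i) via R2 from knows(f,i)
round 1: derive reach(g,a) via R2 from knows(g,a)
round 1: derive reach(h,e) via R2 from knows(h,e)
round 1: derive reach(i,d) via R2 from knows(i,d)
round 1: derive reach(i,h) via R2 from knows(i,h)
round 1: derive reach(j,a) via R2 from knows(j,a)
round 1: derive reach(j,d) via R2 from knows(j,d)
round 1: derive reach(j,i) via R2 from knows(j,i)
round 2: derive reach(d,b) via R3 from reach(d,a), reach(a,b)
round 2: derive reach(e,a) via R3 from reach(e,g), reach(g,a)
round 2: derive reach(f,d) via R3 from reach(f,i), reach(i,d)
round 2: derive reach(f,h) via R3 from reach(f,i), reach(i,h)
round 2: derive reach(g,b) via R3 from reach(g,a), reach(a,b)
round 2: derive reach(h,b) via R3 from reach(h,e), reach(e,b)
round 2: derive reach(h,g) via R3 from reach(h,e), reach(e,g)
round 2: derive reach(i,a) via R3 from reach(i,d), reach(d,a)
round 2: derive reach(i,e) via R3 from reach(i,h), reach(h,e)
round 2: derive reach(j,b) via R3 from reach(j,a), reach(a,b)
round 2: derive reach(j,h) via R3 from reach(j,i), reach(i,h)
round 3: derive reach(f,a) via R3 from reach(f,d), reach(d,a)
round 3: derive reach(f,b) via R3 from reach(f,d), reach(d,b)
round 3: derive reach(f,e) via R3 from reach(f,h), reach(h,e)
round 3: derive reach(f,g) via R3 from reach(f,h), reach(h,g)
round 3: derive reach(h,a) via R3 from reach(h,e), reach(e,a)
round 3: derive reach(i,b) via R3 from reach(i,a), reach(a,b)
round 3: derive reach(i,g) via R3 from reach(i,e), reach(e,g)
round 3: derive reach(j,e) via R3 from reach(j,h), reach(h,e)
round 3: derive reach(j,g) via R3 from reach(j,h), reach(h,g)

no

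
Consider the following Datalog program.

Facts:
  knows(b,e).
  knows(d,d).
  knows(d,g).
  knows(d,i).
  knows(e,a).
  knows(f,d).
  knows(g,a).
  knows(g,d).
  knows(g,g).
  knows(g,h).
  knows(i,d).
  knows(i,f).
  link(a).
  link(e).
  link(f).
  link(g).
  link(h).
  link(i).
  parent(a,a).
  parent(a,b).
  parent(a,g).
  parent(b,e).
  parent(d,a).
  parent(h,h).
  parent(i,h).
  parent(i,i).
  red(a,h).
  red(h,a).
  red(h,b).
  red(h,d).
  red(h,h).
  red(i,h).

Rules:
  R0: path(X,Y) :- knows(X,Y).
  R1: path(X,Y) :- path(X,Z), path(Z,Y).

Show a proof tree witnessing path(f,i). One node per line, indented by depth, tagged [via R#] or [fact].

round 1: derive path(b,e) via R0 from knows(b,e)
round 1: derive path(d,d) via R0 from knows(d,d)
round 1: derive path(d,g) via R0 from knows(d,g)
round 1: derive path(d,i) via R0 from knows(d,i)
round 1: derive path(e,a) via R0 from knows(e,a)
round 1: derive path(f,d) via R0 from knows(f,d)
round 1: derive path(g,a) via R0 from knows(g,a)
round 1: derive path(g,d) via R0 from knows(g,d)
round 1: derive path(g,g) via R0 from knows(g,g)
round 1: derive path(g,h) via R0 from knows(g,h)
round 1: derive path(i,d) via R0 from knows(i,d)
round 1: derive path(i,f) via R0 from knows(i,f)
round 2: derive path(b,a) via R1 from path(b,e), path(e,a)
round 2: derive path(d,a) via R1 from path(d,g), path(g,a)
round 2: derive path(d,f) via R1 from path(d,i), path(i,f)
round 2: derive path(d,h) via R1 from path(d,g), path(g,h)
round 2: derive path(f,g) via R1 from path(f,d), path(d,g)
round 2: derive path(f,i) via R1 from path(f,d), path(d,i)
round 2: derive path(g,i) via R1 from path(g,d), path(d,i)
round 2: derive path(i,g) via R1 from path(i,d), path(d,g)
round 2: derive path(i,i) via R1 from path(i,d), path(d,i)
round 3: derive path(f,a) via R1 from path(f,d), path(d,a)
round 3: derive path(f,f) via R1 from path(f,d), path(d,f)
round 3: derive path(f,h) via R1 from path(f,d), path(d,h)
round 3: derive path(g,f) via R1 from path(g,d), path(d,f)
round 3: derive path(i,a) via R1 from path(i,d), path(d,a)
round 3: derive path(i,h) via R1 from path(i,d), path(d,h)

path(f,i)  [via R1]
  path(f,d)  [via R0]
    knows(f,d)  [fact]
  path(d,i)  [via R0]
    knows(d,i)  [fact]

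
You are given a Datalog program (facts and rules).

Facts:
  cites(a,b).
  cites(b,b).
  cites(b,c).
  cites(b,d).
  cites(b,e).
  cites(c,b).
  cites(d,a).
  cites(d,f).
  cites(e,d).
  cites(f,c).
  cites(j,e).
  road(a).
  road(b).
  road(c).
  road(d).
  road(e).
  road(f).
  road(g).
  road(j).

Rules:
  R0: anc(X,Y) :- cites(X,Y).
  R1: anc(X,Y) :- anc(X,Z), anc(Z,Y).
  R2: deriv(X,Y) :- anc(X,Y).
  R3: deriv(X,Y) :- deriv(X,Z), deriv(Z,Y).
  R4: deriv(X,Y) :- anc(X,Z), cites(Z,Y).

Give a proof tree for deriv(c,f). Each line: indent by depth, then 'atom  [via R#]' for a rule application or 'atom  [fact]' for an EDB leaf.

round 1: derive anc(a,b) via R0 from cites(a,b)
round 1: derive anc(b,b) via R0 from cites(b,b)
round 1: derive anc(b,c) via R0 from cites(b,c)
round 1: derive anc(b,d) via R0 from cites(b,d)
round 1: derive anc(b,e) via R0 from cites(b,e)
round 1: derive anc(c,b) via R0 from cites(c,b)
round 1: derive anc(d,a) via R0 from cites(d,a)
round 1: derive anc(d,f) via R0 from cites(d,f)
round 1: derive anc(e,d) via R0 from cites(e,d)
round 1: derive anc(f,c) via R0 from cites(f,c)
round 1: derive anc(j,e) via R0 from cites(j,e)
round 2: derive anc(a,c) via R1 from anc(a,b), anc(b,c)
round 2: derive anc(a,d) via R1 from anc(a,b), anc(b,d)
round 2: derive anc(a,e) via R1 from anc(a,b), anc(b,e)
round 2: derive anc(b,a) via R1 from anc(b,d), anc(d,a)
round 2: derive anc(b,f) via R1 from anc(b,d), anc(d,f)
round 2: derive anc(c,c) via R1 from anc(c,b), anc(b,c)
round 2: derive anc(c,d) via R1 from anc(c,b), anc(b,d)
round 2: derive anc(c,e) via R1 from anc(c,b), anc(b,e)
round 2: derive anc(d,b) via R1 from anc(d,a), anc(a,b)
round 2: derive anc(d,c) via R1 from anc(d,f), anc(f,c)
round 2: derive anc(e,a) via R1 from anc(e,d), anc(d,a)
round 2: derive anc(e,f) via R1 from anc(e,d), anc(d,f)
round 2: derive anc(f,b) via R1 from anc(f,c), anc(c,b)
round 2: derive anc(j,d) via R1 from anc(j,e), anc(e,d)
round 2: derive deriv(a,b) via R2 from anc(a,b)
round 2: derive deriv(b,b) via R2 from anc(b,b)
round 2: derive deriv(b,c) via R2 from anc(b,c)
round 2: derive deriv(b,d) via R2 from anc(b,d)
round 2: derive deriv(b,e) via R2 from anc(b,e)
round 2: derive deriv(c,b) via R2 from anc(c,b)
round 2: derive deriv(d,a) via R2 from anc(d,a)
round 2: derive deriv(d,f) via R2 from anc(d,f)
round 2: derive deriv(e,d) via R2 from anc(e,d)
round 2: derive deriv(f,c) via R2 from anc(f,c)
round 2: derive deriv(j,e) via R2 from anc(j,e)
round 2: derive deriv(a,c) via R4 from anc(a,b), cites(b,c)
round 2: derive deriv(a,d) via R4 from anc(a,b), cites(b,d)
round 2: derive deriv(a,e) via R4 from anc(a,b), cites(b,e)
round 2: derive deriv(b,a) via R4 from anc(b,d), cites(d,a)
round 2: derive deriv(b,f) via R4 from anc(b,d), cites(d,f)
round 2: derive deriv(c,c) via R4 from anc(c,b), cites(b,c)
round 2: derive deriv(c,d) via R4 from anc(c,b), cites(b,d)
round 2: derive deriv(c,e) via R4 from anc(c,b), cites(b,e)
round 2: derive deriv(d,b) via R4 from anc(d,a), cites(a,b)
round 2: derive deriv(d,c) via R4 from anc(d,f), cites(f,c)
round 2: derive deriv(e,a) via R4 from anc(e,d), cites(d,a)
round 2: derive deriv(e,f) via R4 from anc(e,d), cites(d,f)
round 2: derive deriv(f,b) via R4 from anc(f,c), cites(c,b)
round 2: derive deriv(j,d) via R4 from anc(j,e), cites(e,d)
round 3: derive anc(a,a) via R1 from anc(a,b), anc(b,a)
round 3: derive anc(a,f) via R1 from anc(a,b), anc(b,f)
round 3: derive anc(c,a) via R1 from anc(c,b), anc(b,a)
round 3: derive anc(c,f) via R1 from anc(c,b), anc(b,f)
round 3: derive anc(d,d) via R1 from anc(d,a), anc(a,d)
round 3: derive anc(d,e) via R1 from anc(d,a), anc(a,e)
round 3: derive anc(e,b) via R1 from anc(e,a), anc(a,b)
round 3: derive anc(e,c) via R1 from anc(e,a), anc(a,c)
round 3: derive anc(e,e) via R1 from anc(e,a), anc(a,e)
round 3: derive anc(f,a) via R1 from anc(f,b), anc(b,a)
round 3: derive anc(f,d) via R1 from anc(f,b), anc(b,d)
round 3: derive anc(f,e) via R1 from anc(f,b), anc(b,e)
round 3: derive anc(f,f) via R1 from anc(f,b), anc(b,f)
round 3: derive anc(j,a) via R1 from anc(j,d), anc(d,a)
round 3: derive anc(j,b) via R1 from anc(j,d), anc(d,b)
round 3: derive anc(j,c) via R1 from anc(j,d), anc(d,c)
round 3: derive anc(j,f) via R1 from anc(j,d), anc(d,f)
round 3: derive deriv(a,a) via R3 from deriv(a,b), deriv(b,a)
round 3: derive deriv(a,f) via R3 from deriv(a,b), deriv(b,f)
round 3: derive deriv(c,a) via R3 from deriv(c,b), deriv(b,a)
round 3: derive deriv(c,f) via R3 from deriv(c,b), deriv(b,f)
round 3: derive deriv(d,d) via R3 from deriv(d,a), deriv(a,d)
round 3: derive deriv(d,e) via R3 from deriv(d,a), deriv(a,e)
round 3: derive deriv(e,b) via R3 from deriv(e,a), deriv(a,b)
round 3: derive deriv(e,c) via R3 from deriv(e,a), deriv(a,c)
round 3: derive deriv(e,e) via R3 from deriv(e,a), deriv(a,e)
round 3: derive deriv(f,a) via R3 from deriv(f,b), deriv(b,a)
round 3: derive deriv(f,d) via R3 from deriv(f,b), deriv(b,d)
round 3: derive deriv(f,e) via R3 from deriv(f,b), deriv(b,e)
round 3: derive deriv(f,f) via R3 from deriv(f,b), deriv(b,f)
round 3: derive deriv(j,a) via R3 from deriv(j,d), deriv(d,a)
round 3: derive deriv(j,b) via R3 from deriv(j,d), deriv(d,b)
round 3: derive deriv(j,c) via R3 from deriv(j,d), deriv(d,c)
round 3: derive deriv(j,f) via R3 from deriv(j,d), deriv(d,f)

deriv(c,f)  [via R3]
  deriv(c,b)  [via R2]
    anc(c,b)  [via R0]
      cites(c,b)  [fact]
  deriv(b,f)  [via R4]
    anc(b,d)  [via R0]
      cites(b,d)  [fact]
    cites(d,f)  [fact]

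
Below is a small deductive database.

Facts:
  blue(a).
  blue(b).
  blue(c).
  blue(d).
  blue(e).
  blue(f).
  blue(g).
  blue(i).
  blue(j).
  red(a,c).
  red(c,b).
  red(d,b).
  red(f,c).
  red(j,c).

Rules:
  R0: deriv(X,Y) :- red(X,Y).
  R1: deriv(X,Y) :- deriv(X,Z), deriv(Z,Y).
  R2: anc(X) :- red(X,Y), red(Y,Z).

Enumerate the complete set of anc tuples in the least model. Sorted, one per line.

round 1: derive anc(a) via R2 from red(a,c), red(c,b)
round 1: derive anc(f) via R2 from red(f,c), red(c,b)
round 1: derive anc(j) via R2 from red(j,c), red(c,b)

anc(a)
anc(f)
anc(j)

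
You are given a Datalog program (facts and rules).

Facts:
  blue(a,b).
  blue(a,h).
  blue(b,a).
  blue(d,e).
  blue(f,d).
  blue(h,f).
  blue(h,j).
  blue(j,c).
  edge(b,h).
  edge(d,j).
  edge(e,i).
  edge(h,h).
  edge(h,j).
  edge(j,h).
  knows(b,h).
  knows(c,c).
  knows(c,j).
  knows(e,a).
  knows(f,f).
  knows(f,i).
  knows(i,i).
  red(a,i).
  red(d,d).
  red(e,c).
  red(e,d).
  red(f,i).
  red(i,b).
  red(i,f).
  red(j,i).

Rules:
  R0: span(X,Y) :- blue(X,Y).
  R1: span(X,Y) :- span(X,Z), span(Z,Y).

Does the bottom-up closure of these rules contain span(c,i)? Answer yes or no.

round 1: derive span(a,b) via R0 from blue(a,b)
round 1: derive span(a,h) via R0 from blue(a,h)
round 1: derive span(b,a) via R0 from blue(b,a)
round 1: derive span(d,e) via R0 from blue(d,e)
round 1: derive span(f,d) via R0 from blue(f,d)
round 1: derive span(h,f) via R0 from blue(h,f)
round 1: derive span(h,j) via R0 from blue(h,j)
round 1: derive span(j,c) via R0 from blue(j,c)
round 2: derive span(a,a) via R1 from span(a,b), span(b,a)
round 2: derive span(a,f) via R1 from span(a,h), span(h,f)
round 2: derive span(a,j) via R1 from span(a,h), span(h,j)
round 2: derive span(b,b) via R1 from span(b,a), span(a,b)
round 2: derive span(b,h) via R1 from span(b,a), span(a,h)
round 2: derive span(f,e) via R1 from span(f,d), span(d,e)
round 2: derive span(h,c) via R1 from span(h,j), span(j,c)
round 2: derive span(h,d) via R1 from span(h,f), span(f,d)
round 3: derive span(a,c) via R1 from span(a,h), span(h,c)
round 3: derive span(a,d) via R1 from span(a,f), span(f,d)
round 3: derive span(a,e) via R1 from span(a,f), span(f,e)
round 3: derive span(b,c) via R1 from span(b,h), span(h,c)
round 3: derive span(b,d) via R1 from span(b,h), span(h,d)
round 3: derive span(b,f) via R1 from span(b,a), span(a,f)
round 3: derive span(b,j) via R1 from span(b,a), span(a,j)
round 3: derive span(h,e) via R1 from span(h,d), span(d,e)
round 4: derive span(b,e) via R1 from span(b,a), span(a,e)

no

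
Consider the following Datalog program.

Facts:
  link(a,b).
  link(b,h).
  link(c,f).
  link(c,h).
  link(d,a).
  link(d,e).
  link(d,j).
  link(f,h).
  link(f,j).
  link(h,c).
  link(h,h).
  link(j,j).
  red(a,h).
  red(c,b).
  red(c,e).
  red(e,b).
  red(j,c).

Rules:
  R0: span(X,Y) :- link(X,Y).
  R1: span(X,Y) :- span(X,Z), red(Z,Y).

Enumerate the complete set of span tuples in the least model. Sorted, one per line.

round 1: derive span(a,b) via R0 from link(a,b)
round 1: derive span(b,h) via R0 from link(b,h)
round 1: derive span(c,f) via R0 from link(c,f)
round 1: derive span(c,h) via R0 from link(c,h)
round 1: derive span(d,a) via R0 from link(d,a)
round 1: derive span(d,e) via R0 from link(d,e)
round 1: derive span(d,j) via R0 from link(d,j)
round 1: derive span(f,h) via R0 from link(f,h)
round 1: derive span(f,j) via R0 from link(f,j)
round 1: derive span(h,c) via R0 from link(h,c)
round 1: derive span(h,h) via R0 from link(h,h)
round 1: derive span(j,j) via R0 from link(j,j)
round 2: derive span(d,b) via R1 from span(d,e), red(e,b)
round 2: derive span(d,c) via R1 from span(d,j), red(j,c)
round 2: derive span(d,h) via R1 from span(d,a), red(a,h)
round 2: derive span(f,c) via R1 from span(f,j), red(j,c)
round 2: derive span(h,b) via R1 from span(h,c), red(c,b)
round 2: derive span(h,e) via R1 from span(h,c), red(c,e)
round 2: derive span(j,c) via R1 from span(j,j), red(j,c)
round 3: derive span(f,b) via R1 from span(f,c), red(c,b)
round 3: derive span(f,e) via R1 from span(f,c), red(c,e)
round 3: derive span(j,b) via R1 from span(j,c), red(c,b)
round 3: derive span(j,e) via R1 from span(j,c), red(c,e)

span(a,b)
span(b,h)
span(c,f)
span(c,h)
span(d,a)
span(d,b)
span(d,c)
span(d,e)
span(d,h)
span(d,j)
span(f,b)
span(f,c)
span(f,e)
span(f,h)
span(f,j)
span(h,b)
span(h,c)
span(h,e)
span(h,h)
span(j,b)
span(j,c)
span(j,e)
span(j,j)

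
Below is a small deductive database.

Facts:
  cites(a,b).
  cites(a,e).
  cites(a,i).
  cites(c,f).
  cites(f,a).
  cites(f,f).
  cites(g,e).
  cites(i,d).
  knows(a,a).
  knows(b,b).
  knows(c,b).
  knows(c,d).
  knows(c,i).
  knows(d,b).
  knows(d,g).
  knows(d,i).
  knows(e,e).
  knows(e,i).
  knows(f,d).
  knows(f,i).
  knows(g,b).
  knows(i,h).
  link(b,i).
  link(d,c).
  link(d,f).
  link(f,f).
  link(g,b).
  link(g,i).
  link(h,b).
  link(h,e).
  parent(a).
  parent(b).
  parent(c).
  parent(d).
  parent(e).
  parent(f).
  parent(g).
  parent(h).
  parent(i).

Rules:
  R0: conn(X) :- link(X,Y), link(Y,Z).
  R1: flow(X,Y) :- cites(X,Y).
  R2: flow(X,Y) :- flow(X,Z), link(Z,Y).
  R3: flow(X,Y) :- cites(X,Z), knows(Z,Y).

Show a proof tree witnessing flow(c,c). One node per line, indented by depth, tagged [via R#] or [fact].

round 1: derive flow(a,b) via R1 from cites(a,b)
round 1: derive flow(a,e) via R1 from cites(a,e)
round 1: derive flow(a,i) via R1 from cites(a,i)
round 1: derive flow(c,f) via R1 from cites(c,f)
round 1: derive flow(f,a) via R1 from cites(f,a)
round 1: derive flow(f,f) via R1 from cites(f,f)
round 1: derive flow(g,e) via R1 from cites(g,e)
round 1: derive flow(i,d) via R1 from cites(i,d)
round 1: derive flow(a,h) via R3 from cites(a,i), knows(i,h)
round 1: derive flow(c,d) via R3 from cites(c,f), knows(f,d)
round 1: derive flow(c,i) via R3 from cites(c,f), knows(f,i)
round 1: derive flow(f,d) via R3 from cites(f,f), knows(f,d)
round 1: derive flow(f,i) via R3 from cites(f,f), knows(f,i)
round 1: derive flow(g,i) via R3 from cites(g,e), knows(e,i)
round 1: derive flow(i,b) via R3 from cites(i,d), knows(d,b)
round 1: derive flow(i,g) via R3 from cites(i,d), knows(d,g)
round 1: derive flow(i,i) via R3 from cites(i,d), knows(d,i)
round 2: derive flow(c,c) via R2 from flow(c,d), link(d,c)
round 2: derive flow(f,c) via R2 from flow(f,d), link(d,c)
round 2: derive flow(i,c) via R2 from flow(i,d), link(d,c)
round 2: derive flow(i,f) via R2 from flow(i,d), link(d,f)

flow(c,c)  [via R2]
  flow(c,d)  [via R3]
    cites(c,f)  [fact]
    knows(f,d)  [fact]
  link(d,c)  [fact]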